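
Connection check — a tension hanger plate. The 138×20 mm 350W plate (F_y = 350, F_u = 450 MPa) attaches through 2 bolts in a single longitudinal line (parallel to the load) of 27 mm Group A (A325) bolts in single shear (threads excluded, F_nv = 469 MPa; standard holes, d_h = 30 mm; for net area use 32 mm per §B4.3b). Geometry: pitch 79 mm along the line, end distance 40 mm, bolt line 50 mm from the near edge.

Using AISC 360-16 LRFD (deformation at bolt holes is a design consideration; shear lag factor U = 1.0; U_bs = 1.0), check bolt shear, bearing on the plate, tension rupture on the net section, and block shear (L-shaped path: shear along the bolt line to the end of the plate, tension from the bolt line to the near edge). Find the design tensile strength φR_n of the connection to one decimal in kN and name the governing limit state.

Bolt shear: A_b = π(27)²/4 = 572.56 mm². φR_n = 0.75 × 469 × 572.56 × 2 × 1 = 402.8 kN.
Bearing (20 mm plate, F_u = 450 MPa): end bolts L_c = 40 − 30/2 = 25, R_n = min(1.2×25×20×450, 2.4×27×20×450) = 270 kN/bolt; interior L_c = 79 − 30 = 49, R_n = 529.2 kN/bolt. φR_n = 0.75 × (1×270 + 1×529.2) = 599.4 kN.
Tension rupture (net): A_n = (138 − 1×32)×20 = 2120 mm² (U = 1.0, A_e = A_n). φR_n = 0.75 × 450 × 2120 = 715.5 kN.
Block shear: shear path 1×[40+1×79] = 1×119 mm, A_gv = 2380, A_nv = 1×(119 − 1.5×32)×20 = 1420 mm²; tension to near edge: (50 − 0.5×32)×20 = 680 mm². R_n = min(0.6×450×1420, 0.6×350×2380) + 1.0×450×680 = min(383.4, 499.8) + 306 = 689.4 kN. φR_n = 0.75 × 689.4 = 517.1 kN.
Governing: min(402.8, 599.4, 715.5, 517.1) = 402.8 kN → bolt shear.

402.8 kN (bolt shear governs)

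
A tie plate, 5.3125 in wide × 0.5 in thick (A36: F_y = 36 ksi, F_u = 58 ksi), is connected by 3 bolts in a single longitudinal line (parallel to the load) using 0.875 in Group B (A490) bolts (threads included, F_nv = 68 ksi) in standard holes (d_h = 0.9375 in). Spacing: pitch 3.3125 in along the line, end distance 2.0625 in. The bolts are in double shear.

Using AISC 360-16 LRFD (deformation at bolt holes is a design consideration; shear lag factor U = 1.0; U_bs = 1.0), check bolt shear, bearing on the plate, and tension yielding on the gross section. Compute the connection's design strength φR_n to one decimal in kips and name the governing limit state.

Bolt shear: A_b = π(0.875)²/4 = 0.60132 in². φR_n = 0.75 × 68 × 0.60132 × 3 × 2 = 184.0 kips.
Bearing (0.5 in plate, F_u = 58 ksi): end bolts L_c = 2.0625 − 0.9375/2 = 1.59375, R_n = min(1.2×1.59375×0.5×58, 2.4×0.875×0.5×58) = 55.463 kips/bolt; interior L_c = 3.3125 − 0.9375 = 2.375, R_n = 60.9 kips/bolt. φR_n = 0.75 × (1×55.463 + 2×60.9) = 132.9 kips.
Tension yield (gross): A_g = 5.3125×0.5 = 2.6563 in². φR_n = 0.90 × 36 × 2.6563 = 86.1 kips.
Governing: min(184.0, 132.9, 86.1) = 86.1 kips → gross-section yield.

86.1 kips (gross-section yield governs)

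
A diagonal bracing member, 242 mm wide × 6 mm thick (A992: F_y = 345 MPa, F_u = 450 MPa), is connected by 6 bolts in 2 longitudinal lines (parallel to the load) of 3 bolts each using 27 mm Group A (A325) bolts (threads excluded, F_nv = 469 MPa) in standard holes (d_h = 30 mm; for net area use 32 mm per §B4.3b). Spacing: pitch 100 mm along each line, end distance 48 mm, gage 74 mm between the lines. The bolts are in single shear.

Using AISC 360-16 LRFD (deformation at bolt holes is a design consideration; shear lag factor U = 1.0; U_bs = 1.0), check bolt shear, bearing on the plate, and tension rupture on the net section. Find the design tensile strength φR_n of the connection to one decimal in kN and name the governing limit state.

Bolt shear: A_b = π(27)²/4 = 572.56 mm². φR_n = 0.75 × 469 × 572.56 × 6 × 1 = 1208.4 kN.
Bearing (6 mm plate, F_u = 450 MPa): end bolts L_c = 48 − 30/2 = 33, R_n = min(1.2×33×6×450, 2.4×27×6×450) = 106.92 kN/bolt; interior L_c = 100 − 30 = 70, R_n = 174.96 kN/bolt. φR_n = 0.75 × (2×106.92 + 4×174.96) = 685.3 kN.
Tension rupture (net): A_n = (242 − 2×32)×6 = 1068 mm² (U = 1.0, A_e = A_n). φR_n = 0.75 × 450 × 1068 = 360.5 kN.
Governing: min(1208.4, 685.3, 360.5) = 360.5 kN → net-section rupture.

360.5 kN (net-section rupture governs)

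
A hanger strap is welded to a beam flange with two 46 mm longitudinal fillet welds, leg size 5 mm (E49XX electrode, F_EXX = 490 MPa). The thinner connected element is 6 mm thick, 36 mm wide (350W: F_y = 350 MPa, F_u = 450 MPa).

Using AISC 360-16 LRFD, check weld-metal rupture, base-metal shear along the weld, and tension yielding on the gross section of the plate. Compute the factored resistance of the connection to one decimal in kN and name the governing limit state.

Weld metal: throat = 0.707×5 = 3.535 mm, L = 2×46 = 92 mm. φR_n = 0.75 × 0.6 × 490 × 3.535 × 92 = 71.7 kN.
Base metal shear (6 mm plate): yield φR_n = 1.0×0.6×350×6×92 = 115.9 kN; rupture φR_n = 0.75×0.6×450×6×92 = 111.8 kN; take 111.8 kN (rupture).
Tension yield (gross): A_g = 36×6 = 216 mm². φR_n = 0.90 × 350 × 216 = 68.0 kN.
Governing: min(71.7, 111.8, 68.0) = 68.0 kN → gross-section yield.

68.0 kN (gross-section yield governs)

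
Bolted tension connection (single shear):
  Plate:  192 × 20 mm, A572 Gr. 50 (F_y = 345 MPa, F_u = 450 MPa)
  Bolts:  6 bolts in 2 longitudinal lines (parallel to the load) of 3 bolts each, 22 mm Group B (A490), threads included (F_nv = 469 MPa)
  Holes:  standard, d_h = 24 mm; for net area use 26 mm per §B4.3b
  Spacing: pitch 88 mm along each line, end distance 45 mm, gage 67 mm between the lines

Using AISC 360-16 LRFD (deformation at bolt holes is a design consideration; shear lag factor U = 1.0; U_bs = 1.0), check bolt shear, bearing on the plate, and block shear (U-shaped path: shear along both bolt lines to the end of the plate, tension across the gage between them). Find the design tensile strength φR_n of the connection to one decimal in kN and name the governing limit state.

Bolt shear: A_b = π(22)²/4 = 380.13 mm². φR_n = 0.75 × 469 × 380.13 × 6 × 1 = 802.3 kN.
Bearing (20 mm plate, F_u = 450 MPa): end bolts L_c = 45 − 24/2 = 33, R_n = min(1.2×33×20×450, 2.4×22×20×450) = 356.4 kN/bolt; interior L_c = 88 − 24 = 64, R_n = 475.2 kN/bolt. φR_n = 0.75 × (2×356.4 + 4×475.2) = 1960.2 kN.
Block shear: shear path 2×[45+2×88] = 2×221 mm, A_gv = 8840, A_nv = 2×(221 − 2.5×26)×20 = 6240 mm²; tension across gage: (67 − 1×26)×20 = 820 mm². R_n = min(0.6×450×6240, 0.6×345×8840) + 1.0×450×820 = min(1684.8, 1829.9) + 369 = 2053.8 kN. φR_n = 0.75 × 2053.8 = 1540.4 kN.
Governing: min(802.3, 1960.2, 1540.4) = 802.3 kN → bolt shear.

802.3 kN (bolt shear governs)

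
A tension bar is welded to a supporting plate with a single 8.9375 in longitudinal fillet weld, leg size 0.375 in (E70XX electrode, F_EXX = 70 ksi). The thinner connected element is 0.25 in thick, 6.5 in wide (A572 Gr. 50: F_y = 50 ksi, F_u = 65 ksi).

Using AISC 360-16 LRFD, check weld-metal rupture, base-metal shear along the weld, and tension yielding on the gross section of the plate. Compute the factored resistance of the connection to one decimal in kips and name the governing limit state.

Weld metal: throat = 0.707×0.375 = 0.26513 in, L = 8.9375 in. φR_n = 0.75 × 0.6 × 70 × 0.26513 × 8.9375 = 74.6 kips.
Base metal shear (0.25 in plate): yield φR_n = 1.0×0.6×50×0.25×8.9375 = 67.0 kips; rupture φR_n = 0.75×0.6×65×0.25×8.9375 = 65.4 kips; take 65.4 kips (rupture).
Tension yield (gross): A_g = 6.5×0.25 = 1.625 in². φR_n = 0.90 × 50 × 1.625 = 73.1 kips.
Governing: min(74.6, 65.4, 73.1) = 65.4 kips → base-metal shear.

65.4 kips (base-metal shear governs)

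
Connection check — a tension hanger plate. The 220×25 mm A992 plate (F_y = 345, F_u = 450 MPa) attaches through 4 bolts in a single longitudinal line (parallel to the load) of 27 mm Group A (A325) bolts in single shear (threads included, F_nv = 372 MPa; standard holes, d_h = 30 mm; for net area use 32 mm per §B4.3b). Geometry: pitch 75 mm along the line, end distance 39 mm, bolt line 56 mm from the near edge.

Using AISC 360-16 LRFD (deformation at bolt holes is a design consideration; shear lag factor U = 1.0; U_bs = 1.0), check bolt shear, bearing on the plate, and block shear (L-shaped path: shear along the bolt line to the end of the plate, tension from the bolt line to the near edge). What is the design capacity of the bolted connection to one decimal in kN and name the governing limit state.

639.0 kN (bolt shear governs)

Bolt shear: A_b = π(27)²/4 = 572.56 mm². φR_n = 0.75 × 372 × 572.56 × 4 × 1 = 639.0 kN.
Bearing (25 mm plate, F_u = 450 MPa): end bolts L_c = 39 − 30/2 = 24, R_n = min(1.2×24×25×450, 2.4×27×25×450) = 324 kN/bolt; interior L_c = 75 − 30 = 45, R_n = 607.5 kN/bolt. φR_n = 0.75 × (1×324 + 3×607.5) = 1609.9 kN.
Block shear: shear path 1×[39+3×75] = 1×264 mm, A_gv = 6600, A_nv = 1×(264 − 3.5×32)×25 = 3800 mm²; tension to near edge: (56 − 0.5×32)×25 = 1000 mm². R_n = min(0.6×450×3800, 0.6×345×6600) + 1.0×450×1000 = min(1026, 1366.2) + 450 = 1476 kN. φR_n = 0.75 × 1476 = 1107.0 kN.
Governing: min(639.0, 1609.9, 1107.0) = 639.0 kN → bolt shear.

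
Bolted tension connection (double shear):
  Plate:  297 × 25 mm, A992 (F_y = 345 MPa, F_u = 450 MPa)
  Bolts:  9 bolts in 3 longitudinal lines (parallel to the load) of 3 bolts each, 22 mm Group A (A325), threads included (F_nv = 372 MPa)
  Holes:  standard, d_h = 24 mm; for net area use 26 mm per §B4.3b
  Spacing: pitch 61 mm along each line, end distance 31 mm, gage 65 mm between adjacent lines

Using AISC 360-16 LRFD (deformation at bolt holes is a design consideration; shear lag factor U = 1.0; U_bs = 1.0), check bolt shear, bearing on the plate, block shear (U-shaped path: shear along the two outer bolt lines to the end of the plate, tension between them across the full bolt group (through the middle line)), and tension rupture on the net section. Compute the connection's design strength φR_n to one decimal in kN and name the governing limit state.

1549.1 kN (block shear governs)

Bolt shear: A_b = π(22)²/4 = 380.13 mm². φR_n = 0.75 × 372 × 380.13 × 9 × 2 = 1909.0 kN.
Bearing (25 mm plate, F_u = 450 MPa): end bolts L_c = 31 − 24/2 = 19, R_n = min(1.2×19×25×450, 2.4×22×25×450) = 256.5 kN/bolt; interior L_c = 61 − 24 = 37, R_n = 499.5 kN/bolt. φR_n = 0.75 × (3×256.5 + 6×499.5) = 2824.9 kN.
Block shear: shear path 2×[31+2×61] = 2×153 mm, A_gv = 7650, A_nv = 2×(153 − 2.5×26)×25 = 4400 mm²; tension across gage: (130 − 2×26)×25 = 1950 mm². R_n = min(0.6×450×4400, 0.6×345×7650) + 1.0×450×1950 = min(1188, 1583.6) + 877.5 = 2065.5 kN. φR_n = 0.75 × 2065.5 = 1549.1 kN.
Tension rupture (net): A_n = (297 − 3×26)×25 = 5475 mm² (U = 1.0, A_e = A_n). φR_n = 0.75 × 450 × 5475 = 1847.8 kN.
Governing: min(1909.0, 2824.9, 1549.1, 1847.8) = 1549.1 kN → block shear.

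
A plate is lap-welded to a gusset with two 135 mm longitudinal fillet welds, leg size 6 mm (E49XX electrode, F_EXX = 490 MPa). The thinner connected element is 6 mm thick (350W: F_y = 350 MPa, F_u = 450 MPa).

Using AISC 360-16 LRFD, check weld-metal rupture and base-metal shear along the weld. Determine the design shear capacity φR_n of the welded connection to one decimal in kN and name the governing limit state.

Weld metal: throat = 0.707×6 = 4.242 mm, L = 2×135 = 270 mm. φR_n = 0.75 × 0.6 × 490 × 4.242 × 270 = 252.5 kN.
Base metal shear (6 mm plate): yield φR_n = 1.0×0.6×350×6×270 = 340.2 kN; rupture φR_n = 0.75×0.6×450×6×270 = 328.1 kN; take 328.1 kN (rupture).
Governing: min(252.5, 328.1) = 252.5 kN → weld metal.

252.5 kN (weld metal governs)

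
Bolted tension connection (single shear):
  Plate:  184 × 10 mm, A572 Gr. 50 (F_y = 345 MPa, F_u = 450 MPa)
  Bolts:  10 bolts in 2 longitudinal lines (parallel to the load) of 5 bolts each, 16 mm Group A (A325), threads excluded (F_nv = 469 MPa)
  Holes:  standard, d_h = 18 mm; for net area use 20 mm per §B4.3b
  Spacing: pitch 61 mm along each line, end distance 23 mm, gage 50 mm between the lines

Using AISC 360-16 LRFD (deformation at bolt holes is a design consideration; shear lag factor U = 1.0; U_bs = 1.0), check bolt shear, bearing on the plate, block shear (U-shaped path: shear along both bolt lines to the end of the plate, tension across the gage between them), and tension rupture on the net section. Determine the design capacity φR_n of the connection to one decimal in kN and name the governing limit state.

Bolt shear: A_b = π(16)²/4 = 201.06 mm². φR_n = 0.75 × 469 × 201.06 × 10 × 1 = 707.2 kN.
Bearing (10 mm plate, F_u = 450 MPa): end bolts L_c = 23 − 18/2 = 14, R_n = min(1.2×14×10×450, 2.4×16×10×450) = 75.6 kN/bolt; interior L_c = 61 − 18 = 43, R_n = 172.8 kN/bolt. φR_n = 0.75 × (2×75.6 + 8×172.8) = 1150.2 kN.
Block shear: shear path 2×[23+4×61] = 2×267 mm, A_gv = 5340, A_nv = 2×(267 − 4.5×20)×10 = 3540 mm²; tension across gage: (50 − 1×20)×10 = 300 mm². R_n = min(0.6×450×3540, 0.6×345×5340) + 1.0×450×300 = min(955.8, 1105.4) + 135 = 1090.8 kN. φR_n = 0.75 × 1090.8 = 818.1 kN.
Tension rupture (net): A_n = (184 − 2×20)×10 = 1440 mm² (U = 1.0, A_e = A_n). φR_n = 0.75 × 450 × 1440 = 486.0 kN.
Governing: min(707.2, 1150.2, 818.1, 486.0) = 486.0 kN → net-section rupture.

486.0 kN (net-section rupture governs)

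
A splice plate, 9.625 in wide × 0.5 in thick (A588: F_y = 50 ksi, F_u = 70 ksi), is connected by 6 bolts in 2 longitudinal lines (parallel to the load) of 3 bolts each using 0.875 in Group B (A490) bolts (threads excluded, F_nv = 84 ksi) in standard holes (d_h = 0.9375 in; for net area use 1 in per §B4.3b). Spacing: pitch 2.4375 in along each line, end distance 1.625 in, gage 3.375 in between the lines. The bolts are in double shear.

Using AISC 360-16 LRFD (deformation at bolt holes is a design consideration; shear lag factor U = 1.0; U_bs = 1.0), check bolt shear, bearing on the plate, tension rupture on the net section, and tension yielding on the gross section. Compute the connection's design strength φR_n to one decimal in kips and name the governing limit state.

Bolt shear: A_b = π(0.875)²/4 = 0.60132 in². φR_n = 0.75 × 84 × 0.60132 × 6 × 2 = 454.6 kips.
Bearing (0.5 in plate, F_u = 70 ksi): end bolts L_c = 1.625 − 0.9375/2 = 1.15625, R_n = min(1.2×1.15625×0.5×70, 2.4×0.875×0.5×70) = 48.563 kips/bolt; interior L_c = 2.4375 − 0.9375 = 1.5, R_n = 63 kips/bolt. φR_n = 0.75 × (2×48.563 + 4×63) = 261.8 kips.
Tension rupture (net): A_n = (9.625 − 2×1)×0.5 = 3.8125 in² (U = 1.0, A_e = A_n). φR_n = 0.75 × 70 × 3.8125 = 200.2 kips.
Tension yield (gross): A_g = 9.625×0.5 = 4.8125 in². φR_n = 0.90 × 50 × 4.8125 = 216.6 kips.
Governing: min(454.6, 261.8, 200.2, 216.6) = 200.2 kips → net-section rupture.

200.2 kips (net-section rupture governs)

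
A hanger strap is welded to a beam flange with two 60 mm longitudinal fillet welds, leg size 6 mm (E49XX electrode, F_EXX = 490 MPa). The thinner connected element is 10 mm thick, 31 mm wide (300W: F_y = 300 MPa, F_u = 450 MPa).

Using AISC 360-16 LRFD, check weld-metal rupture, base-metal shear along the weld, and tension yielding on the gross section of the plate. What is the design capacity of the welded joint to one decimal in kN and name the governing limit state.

Weld metal: throat = 0.707×6 = 4.242 mm, L = 2×60 = 120 mm. φR_n = 0.75 × 0.6 × 490 × 4.242 × 120 = 112.2 kN.
Base metal shear (10 mm plate): yield φR_n = 1.0×0.6×300×10×120 = 216.0 kN; rupture φR_n = 0.75×0.6×450×10×120 = 243.0 kN; take 216.0 kN (yield).
Tension yield (gross): A_g = 31×10 = 310 mm². φR_n = 0.90 × 300 × 310 = 83.7 kN.
Governing: min(112.2, 216.0, 83.7) = 83.7 kN → gross-section yield.

83.7 kN (gross-section yield governs)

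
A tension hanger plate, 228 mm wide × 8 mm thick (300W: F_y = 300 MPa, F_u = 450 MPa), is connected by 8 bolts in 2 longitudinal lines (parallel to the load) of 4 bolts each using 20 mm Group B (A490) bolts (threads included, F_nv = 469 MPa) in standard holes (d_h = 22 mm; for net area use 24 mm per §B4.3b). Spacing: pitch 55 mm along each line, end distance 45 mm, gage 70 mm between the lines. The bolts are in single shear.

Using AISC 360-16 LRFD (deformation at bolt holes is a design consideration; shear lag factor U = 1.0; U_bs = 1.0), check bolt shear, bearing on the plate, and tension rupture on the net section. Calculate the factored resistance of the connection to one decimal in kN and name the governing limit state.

Bolt shear: A_b = π(20)²/4 = 314.16 mm². φR_n = 0.75 × 469 × 314.16 × 8 × 1 = 884.0 kN.
Bearing (8 mm plate, F_u = 450 MPa): end bolts L_c = 45 − 22/2 = 34, R_n = min(1.2×34×8×450, 2.4×20×8×450) = 146.88 kN/bolt; interior L_c = 55 − 22 = 33, R_n = 142.56 kN/bolt. φR_n = 0.75 × (2×146.88 + 6×142.56) = 861.8 kN.
Tension rupture (net): A_n = (228 − 2×24)×8 = 1440 mm² (U = 1.0, A_e = A_n). φR_n = 0.75 × 450 × 1440 = 486.0 kN.
Governing: min(884.0, 861.8, 486.0) = 486.0 kN → net-section rupture.

486.0 kN (net-section rupture governs)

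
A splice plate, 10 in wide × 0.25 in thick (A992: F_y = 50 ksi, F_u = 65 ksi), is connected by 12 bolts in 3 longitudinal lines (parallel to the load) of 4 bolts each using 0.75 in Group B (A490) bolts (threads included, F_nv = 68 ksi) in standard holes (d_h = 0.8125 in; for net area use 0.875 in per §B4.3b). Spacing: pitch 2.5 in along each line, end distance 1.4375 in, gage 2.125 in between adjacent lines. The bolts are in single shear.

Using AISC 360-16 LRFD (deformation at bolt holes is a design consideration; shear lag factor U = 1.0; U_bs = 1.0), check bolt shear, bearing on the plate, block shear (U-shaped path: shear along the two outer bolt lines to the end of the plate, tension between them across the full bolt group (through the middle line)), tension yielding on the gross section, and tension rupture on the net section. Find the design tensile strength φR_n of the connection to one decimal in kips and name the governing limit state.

89.9 kips (net-section rupture governs)

Bolt shear: A_b = π(0.75)²/4 = 0.44179 in². φR_n = 0.75 × 68 × 0.44179 × 12 × 1 = 270.4 kips.
Bearing (0.25 in plate, F_u = 65 ksi): end bolts L_c = 1.4375 − 0.8125/2 = 1.03125, R_n = min(1.2×1.03125×0.25×65, 2.4×0.75×0.25×65) = 20.109 kips/bolt; interior L_c = 2.5 − 0.8125 = 1.6875, R_n = 29.25 kips/bolt. φR_n = 0.75 × (3×20.109 + 9×29.25) = 242.7 kips.
Block shear: shear path 2×[1.4375+3×2.5] = 2×8.9375 in, A_gv = 4.4688, A_nv = 2×(8.9375 − 3.5×0.875)×0.25 = 2.9375 in²; tension across gage: (4.25 − 2×0.875)×0.25 = 0.625 in². R_n = min(0.6×65×2.9375, 0.6×50×4.4688) + 1.0×65×0.625 = min(114.56, 134.06) + 40.625 = 155.19 kips. φR_n = 0.75 × 155.19 = 116.4 kips.
Tension yield (gross): A_g = 10×0.25 = 2.5 in². φR_n = 0.90 × 50 × 2.5 = 112.5 kips.
Tension rupture (net): A_n = (10 − 3×0.875)×0.25 = 1.8438 in² (U = 1.0, A_e = A_n). φR_n = 0.75 × 65 × 1.8438 = 89.9 kips.
Governing: min(270.4, 242.7, 116.4, 112.5, 89.9) = 89.9 kips → net-section rupture.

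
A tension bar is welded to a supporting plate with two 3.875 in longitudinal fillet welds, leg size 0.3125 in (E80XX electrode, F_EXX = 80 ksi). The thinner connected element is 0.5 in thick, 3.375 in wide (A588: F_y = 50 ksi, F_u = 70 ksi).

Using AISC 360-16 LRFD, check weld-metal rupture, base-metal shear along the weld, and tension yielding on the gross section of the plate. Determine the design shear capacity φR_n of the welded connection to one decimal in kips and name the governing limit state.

Weld metal: throat = 0.707×0.3125 = 0.22094 in, L = 2×3.875 = 7.75 in. φR_n = 0.75 × 0.6 × 80 × 0.22094 × 7.75 = 61.6 kips.
Base metal shear (0.5 in plate): yield φR_n = 1.0×0.6×50×0.5×7.75 = 116.3 kips; rupture φR_n = 0.75×0.6×70×0.5×7.75 = 122.1 kips; take 116.3 kips (yield).
Tension yield (gross): A_g = 3.375×0.5 = 1.6875 in². φR_n = 0.90 × 50 × 1.6875 = 75.9 kips.
Governing: min(61.6, 116.3, 75.9) = 61.6 kips → weld metal.

61.6 kips (weld metal governs)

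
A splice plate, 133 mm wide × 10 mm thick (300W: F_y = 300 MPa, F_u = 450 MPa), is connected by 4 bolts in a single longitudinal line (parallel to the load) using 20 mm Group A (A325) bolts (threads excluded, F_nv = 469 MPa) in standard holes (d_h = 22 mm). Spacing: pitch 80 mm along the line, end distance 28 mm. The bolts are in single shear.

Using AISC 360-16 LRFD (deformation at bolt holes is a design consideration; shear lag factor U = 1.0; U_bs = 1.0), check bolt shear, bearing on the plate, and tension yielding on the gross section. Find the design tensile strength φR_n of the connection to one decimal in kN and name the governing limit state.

359.1 kN (gross-section yield governs)

Bolt shear: A_b = π(20)²/4 = 314.16 mm². φR_n = 0.75 × 469 × 314.16 × 4 × 1 = 442.0 kN.
Bearing (10 mm plate, F_u = 450 MPa): end bolts L_c = 28 − 22/2 = 17, R_n = min(1.2×17×10×450, 2.4×20×10×450) = 91.8 kN/bolt; interior L_c = 80 − 22 = 58, R_n = 216 kN/bolt. φR_n = 0.75 × (1×91.8 + 3×216) = 554.9 kN.
Tension yield (gross): A_g = 133×10 = 1330 mm². φR_n = 0.90 × 300 × 1330 = 359.1 kN.
Governing: min(442.0, 554.9, 359.1) = 359.1 kN → gross-section yield.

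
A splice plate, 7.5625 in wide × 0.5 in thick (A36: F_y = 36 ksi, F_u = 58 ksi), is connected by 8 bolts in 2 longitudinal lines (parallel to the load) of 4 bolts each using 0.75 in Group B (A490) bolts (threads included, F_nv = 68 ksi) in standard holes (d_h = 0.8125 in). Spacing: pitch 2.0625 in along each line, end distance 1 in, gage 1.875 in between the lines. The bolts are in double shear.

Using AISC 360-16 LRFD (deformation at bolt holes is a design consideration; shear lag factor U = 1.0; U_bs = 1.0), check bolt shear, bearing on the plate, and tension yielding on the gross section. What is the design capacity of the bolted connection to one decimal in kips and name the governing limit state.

Bolt shear: A_b = π(0.75)²/4 = 0.44179 in². φR_n = 0.75 × 68 × 0.44179 × 8 × 2 = 360.5 kips.
Bearing (0.5 in plate, F_u = 58 ksi): end bolts L_c = 1 − 0.8125/2 = 0.59375, R_n = min(1.2×0.59375×0.5×58, 2.4×0.75×0.5×58) = 20.663 kips/bolt; interior L_c = 2.0625 − 0.8125 = 1.25, R_n = 43.5 kips/bolt. φR_n = 0.75 × (2×20.663 + 6×43.5) = 226.7 kips.
Tension yield (gross): A_g = 7.5625×0.5 = 3.7813 in². φR_n = 0.90 × 36 × 3.7813 = 122.5 kips.
Governing: min(360.5, 226.7, 122.5) = 122.5 kips → gross-section yield.

122.5 kips (gross-section yield governs)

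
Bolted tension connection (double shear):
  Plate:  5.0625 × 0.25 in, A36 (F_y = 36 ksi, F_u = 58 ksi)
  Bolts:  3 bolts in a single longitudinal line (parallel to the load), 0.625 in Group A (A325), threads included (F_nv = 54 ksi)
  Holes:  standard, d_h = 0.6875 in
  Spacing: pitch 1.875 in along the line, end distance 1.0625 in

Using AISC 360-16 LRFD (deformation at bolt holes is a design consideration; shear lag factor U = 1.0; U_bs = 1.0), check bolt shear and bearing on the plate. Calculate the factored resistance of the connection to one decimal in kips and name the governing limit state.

Bolt shear: A_b = π(0.625)²/4 = 0.3068 in². φR_n = 0.75 × 54 × 0.3068 × 3 × 2 = 74.6 kips.
Bearing (0.25 in plate, F_u = 58 ksi): end bolts L_c = 1.0625 − 0.6875/2 = 0.71875, R_n = min(1.2×0.71875×0.25×58, 2.4×0.625×0.25×58) = 12.506 kips/bolt; interior L_c = 1.875 − 0.6875 = 1.1875, R_n = 20.663 kips/bolt. φR_n = 0.75 × (1×12.506 + 2×20.663) = 40.4 kips.
Governing: min(74.6, 40.4) = 40.4 kips → bearing.

40.4 kips (bearing governs)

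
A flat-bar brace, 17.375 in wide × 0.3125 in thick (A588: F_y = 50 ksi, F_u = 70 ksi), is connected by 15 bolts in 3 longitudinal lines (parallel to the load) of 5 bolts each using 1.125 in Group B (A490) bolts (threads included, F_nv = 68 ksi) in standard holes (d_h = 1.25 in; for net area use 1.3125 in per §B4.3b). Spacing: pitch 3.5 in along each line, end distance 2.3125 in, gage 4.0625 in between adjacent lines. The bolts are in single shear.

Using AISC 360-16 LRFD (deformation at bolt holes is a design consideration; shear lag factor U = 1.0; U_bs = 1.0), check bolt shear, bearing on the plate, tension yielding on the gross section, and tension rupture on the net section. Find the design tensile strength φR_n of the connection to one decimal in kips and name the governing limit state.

Bolt shear: A_b = π(1.125)²/4 = 0.99402 in². φR_n = 0.75 × 68 × 0.99402 × 15 × 1 = 760.4 kips.
Bearing (0.3125 in plate, F_u = 70 ksi): end bolts L_c = 2.3125 − 1.25/2 = 1.6875, R_n = min(1.2×1.6875×0.3125×70, 2.4×1.125×0.3125×70) = 44.297 kips/bolt; interior L_c = 3.5 − 1.25 = 2.25, R_n = 59.063 kips/bolt. φR_n = 0.75 × (3×44.297 + 12×59.063) = 631.2 kips.
Tension yield (gross): A_g = 17.375×0.3125 = 5.4297 in². φR_n = 0.90 × 50 × 5.4297 = 244.3 kips.
Tension rupture (net): A_n = (17.375 − 3×1.3125)×0.3125 = 4.1992 in² (U = 1.0, A_e = A_n). φR_n = 0.75 × 70 × 4.1992 = 220.5 kips.
Governing: min(760.4, 631.2, 244.3, 220.5) = 220.5 kips → net-section rupture.

220.5 kips (net-section rupture governs)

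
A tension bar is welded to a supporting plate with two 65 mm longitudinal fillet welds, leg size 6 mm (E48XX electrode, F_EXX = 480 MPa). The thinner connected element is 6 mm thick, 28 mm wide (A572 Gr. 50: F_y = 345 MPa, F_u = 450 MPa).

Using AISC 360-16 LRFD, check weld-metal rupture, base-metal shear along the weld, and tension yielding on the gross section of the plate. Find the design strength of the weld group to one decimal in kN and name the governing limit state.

52.2 kN (gross-section yield governs)

Weld metal: throat = 0.707×6 = 4.242 mm, L = 2×65 = 130 mm. φR_n = 0.75 × 0.6 × 480 × 4.242 × 130 = 119.1 kN.
Base metal shear (6 mm plate): yield φR_n = 1.0×0.6×345×6×130 = 161.5 kN; rupture φR_n = 0.75×0.6×450×6×130 = 158.0 kN; take 158.0 kN (rupture).
Tension yield (gross): A_g = 28×6 = 168 mm². φR_n = 0.90 × 345 × 168 = 52.2 kN.
Governing: min(119.1, 158.0, 52.2) = 52.2 kN → gross-section yield.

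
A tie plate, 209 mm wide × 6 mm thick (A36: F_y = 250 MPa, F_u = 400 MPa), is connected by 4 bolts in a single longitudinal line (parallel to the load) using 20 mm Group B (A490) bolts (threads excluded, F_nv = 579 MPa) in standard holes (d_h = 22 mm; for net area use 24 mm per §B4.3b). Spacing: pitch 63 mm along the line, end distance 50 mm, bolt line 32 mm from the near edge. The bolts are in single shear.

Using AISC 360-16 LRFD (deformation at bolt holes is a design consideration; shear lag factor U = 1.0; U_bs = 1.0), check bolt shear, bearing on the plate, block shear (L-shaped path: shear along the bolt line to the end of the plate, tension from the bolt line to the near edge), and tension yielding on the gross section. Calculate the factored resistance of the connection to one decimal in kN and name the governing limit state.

Bolt shear: A_b = π(20)²/4 = 314.16 mm². φR_n = 0.75 × 579 × 314.16 × 4 × 1 = 545.7 kN.
Bearing (6 mm plate, F_u = 400 MPa): end bolts L_c = 50 − 22/2 = 39, R_n = min(1.2×39×6×400, 2.4×20×6×400) = 112.32 kN/bolt; interior L_c = 63 − 22 = 41, R_n = 115.2 kN/bolt. φR_n = 0.75 × (1×112.32 + 3×115.2) = 343.4 kN.
Block shear: shear path 1×[50+3×63] = 1×239 mm, A_gv = 1434, A_nv = 1×(239 − 3.5×24)×6 = 930 mm²; tension to near edge: (32 − 0.5×24)×6 = 120 mm². R_n = min(0.6×400×930, 0.6×250×1434) + 1.0×400×120 = min(223.2, 215.1) + 48 = 263.1 kN. φR_n = 0.75 × 263.1 = 197.3 kN.
Tension yield (gross): A_g = 209×6 = 1254 mm². φR_n = 0.90 × 250 × 1254 = 282.2 kN.
Governing: min(545.7, 343.4, 197.3, 282.2) = 197.3 kN → block shear.

197.3 kN (block shear governs)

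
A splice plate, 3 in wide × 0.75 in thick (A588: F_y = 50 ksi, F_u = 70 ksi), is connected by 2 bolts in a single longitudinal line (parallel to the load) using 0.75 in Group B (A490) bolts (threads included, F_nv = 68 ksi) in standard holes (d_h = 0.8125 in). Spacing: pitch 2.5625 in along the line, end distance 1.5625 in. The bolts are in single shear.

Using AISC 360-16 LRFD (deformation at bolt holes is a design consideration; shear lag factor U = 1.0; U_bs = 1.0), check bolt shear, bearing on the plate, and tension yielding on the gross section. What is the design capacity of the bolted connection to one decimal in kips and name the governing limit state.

45.1 kips (bolt shear governs)

Bolt shear: A_b = π(0.75)²/4 = 0.44179 in². φR_n = 0.75 × 68 × 0.44179 × 2 × 1 = 45.1 kips.
Bearing (0.75 in plate, F_u = 70 ksi): end bolts L_c = 1.5625 − 0.8125/2 = 1.15625, R_n = min(1.2×1.15625×0.75×70, 2.4×0.75×0.75×70) = 72.844 kips/bolt; interior L_c = 2.5625 − 0.8125 = 1.75, R_n = 94.5 kips/bolt. φR_n = 0.75 × (1×72.844 + 1×94.5) = 125.5 kips.
Tension yield (gross): A_g = 3×0.75 = 2.25 in². φR_n = 0.90 × 50 × 2.25 = 101.3 kips.
Governing: min(45.1, 125.5, 101.3) = 45.1 kips → bolt shear.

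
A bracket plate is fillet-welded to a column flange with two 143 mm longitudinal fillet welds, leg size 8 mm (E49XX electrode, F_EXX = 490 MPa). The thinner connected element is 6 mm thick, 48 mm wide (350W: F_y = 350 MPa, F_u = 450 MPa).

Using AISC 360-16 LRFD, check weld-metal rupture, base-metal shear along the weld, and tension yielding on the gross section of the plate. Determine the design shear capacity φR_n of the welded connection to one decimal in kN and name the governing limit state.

90.7 kN (gross-section yield governs)

Weld metal: throat = 0.707×8 = 5.656 mm, L = 2×143 = 286 mm. φR_n = 0.75 × 0.6 × 490 × 5.656 × 286 = 356.7 kN.
Base metal shear (6 mm plate): yield φR_n = 1.0×0.6×350×6×286 = 360.4 kN; rupture φR_n = 0.75×0.6×450×6×286 = 347.5 kN; take 347.5 kN (rupture).
Tension yield (gross): A_g = 48×6 = 288 mm². φR_n = 0.90 × 350 × 288 = 90.7 kN.
Governing: min(356.7, 347.5, 90.7) = 90.7 kN → gross-section yield.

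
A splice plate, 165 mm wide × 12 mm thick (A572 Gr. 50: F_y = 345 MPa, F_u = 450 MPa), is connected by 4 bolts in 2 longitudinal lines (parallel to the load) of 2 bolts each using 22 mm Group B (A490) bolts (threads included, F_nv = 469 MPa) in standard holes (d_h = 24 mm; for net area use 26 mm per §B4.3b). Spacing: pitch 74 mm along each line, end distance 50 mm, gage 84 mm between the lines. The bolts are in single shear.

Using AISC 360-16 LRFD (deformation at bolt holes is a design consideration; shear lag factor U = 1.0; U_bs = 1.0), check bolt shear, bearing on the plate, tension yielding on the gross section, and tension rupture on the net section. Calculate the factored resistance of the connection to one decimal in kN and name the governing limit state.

Bolt shear: A_b = π(22)²/4 = 380.13 mm². φR_n = 0.75 × 469 × 380.13 × 4 × 1 = 534.8 kN.
Bearing (12 mm plate, F_u = 450 MPa): end bolts L_c = 50 − 24/2 = 38, R_n = min(1.2×38×12×450, 2.4×22×12×450) = 246.24 kN/bolt; interior L_c = 74 − 24 = 50, R_n = 285.12 kN/bolt. φR_n = 0.75 × (2×246.24 + 2×285.12) = 797.0 kN.
Tension yield (gross): A_g = 165×12 = 1980 mm². φR_n = 0.90 × 345 × 1980 = 614.8 kN.
Tension rupture (net): A_n = (165 − 2×26)×12 = 1356 mm² (U = 1.0, A_e = A_n). φR_n = 0.75 × 450 × 1356 = 457.7 kN.
Governing: min(534.8, 797.0, 614.8, 457.7) = 457.7 kN → net-section rupture.

457.7 kN (net-section rupture governs)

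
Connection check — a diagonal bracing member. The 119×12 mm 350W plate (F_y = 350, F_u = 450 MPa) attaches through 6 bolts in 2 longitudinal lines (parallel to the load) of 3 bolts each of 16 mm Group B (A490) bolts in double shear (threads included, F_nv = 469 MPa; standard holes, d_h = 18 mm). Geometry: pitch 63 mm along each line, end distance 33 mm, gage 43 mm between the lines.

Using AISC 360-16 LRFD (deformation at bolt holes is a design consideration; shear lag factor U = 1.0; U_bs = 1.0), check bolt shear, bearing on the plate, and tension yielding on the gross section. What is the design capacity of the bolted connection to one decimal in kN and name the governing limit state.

449.8 kN (gross-section yield governs)

Bolt shear: A_b = π(16)²/4 = 201.06 mm². φR_n = 0.75 × 469 × 201.06 × 6 × 2 = 848.7 kN.
Bearing (12 mm plate, F_u = 450 MPa): end bolts L_c = 33 − 18/2 = 24, R_n = min(1.2×24×12×450, 2.4×16×12×450) = 155.52 kN/bolt; interior L_c = 63 − 18 = 45, R_n = 207.36 kN/bolt. φR_n = 0.75 × (2×155.52 + 4×207.36) = 855.4 kN.
Tension yield (gross): A_g = 119×12 = 1428 mm². φR_n = 0.90 × 350 × 1428 = 449.8 kN.
Governing: min(848.7, 855.4, 449.8) = 449.8 kN → gross-section yield.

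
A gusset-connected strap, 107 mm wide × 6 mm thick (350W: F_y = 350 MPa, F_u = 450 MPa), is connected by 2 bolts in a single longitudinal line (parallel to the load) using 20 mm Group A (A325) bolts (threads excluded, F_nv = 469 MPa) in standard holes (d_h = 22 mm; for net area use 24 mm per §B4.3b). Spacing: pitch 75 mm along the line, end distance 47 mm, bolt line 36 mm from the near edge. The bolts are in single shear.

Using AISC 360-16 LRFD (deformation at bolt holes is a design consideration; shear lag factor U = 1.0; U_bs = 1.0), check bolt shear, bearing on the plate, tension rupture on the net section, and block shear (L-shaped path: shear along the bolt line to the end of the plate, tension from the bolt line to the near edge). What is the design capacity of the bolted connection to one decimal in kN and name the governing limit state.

153.1 kN (block shear governs)

Bolt shear: A_b = π(20)²/4 = 314.16 mm². φR_n = 0.75 × 469 × 314.16 × 2 × 1 = 221.0 kN.
Bearing (6 mm plate, F_u = 450 MPa): end bolts L_c = 47 − 22/2 = 36, R_n = min(1.2×36×6×450, 2.4×20×6×450) = 116.64 kN/bolt; interior L_c = 75 − 22 = 53, R_n = 129.6 kN/bolt. φR_n = 0.75 × (1×116.64 + 1×129.6) = 184.7 kN.
Tension rupture (net): A_n = (107 − 1×24)×6 = 498 mm² (U = 1.0, A_e = A_n). φR_n = 0.75 × 450 × 498 = 168.1 kN.
Block shear: shear path 1×[47+1×75] = 1×122 mm, A_gv = 732, A_nv = 1×(122 − 1.5×24)×6 = 516 mm²; tension to near edge: (36 − 0.5×24)×6 = 144 mm². R_n = min(0.6×450×516, 0.6×350×732) + 1.0×450×144 = min(139.32, 153.72) + 64.8 = 204.12 kN. φR_n = 0.75 × 204.12 = 153.1 kN.
Governing: min(221.0, 184.7, 168.1, 153.1) = 153.1 kN → block shear.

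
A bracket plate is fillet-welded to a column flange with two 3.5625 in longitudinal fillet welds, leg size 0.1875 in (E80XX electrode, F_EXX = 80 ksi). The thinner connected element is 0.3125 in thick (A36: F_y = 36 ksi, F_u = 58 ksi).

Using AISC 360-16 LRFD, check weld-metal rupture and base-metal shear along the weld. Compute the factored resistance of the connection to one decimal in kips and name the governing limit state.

Weld metal: throat = 0.707×0.1875 = 0.13256 in, L = 2×3.5625 = 7.125 in. φR_n = 0.75 × 0.6 × 80 × 0.13256 × 7.125 = 34.0 kips.
Base metal shear (0.3125 in plate): yield φR_n = 1.0×0.6×36×0.3125×7.125 = 48.1 kips; rupture φR_n = 0.75×0.6×58×0.3125×7.125 = 58.1 kips; take 48.1 kips (yield).
Governing: min(34.0, 48.1) = 34.0 kips → weld metal.

34.0 kips (weld metal governs)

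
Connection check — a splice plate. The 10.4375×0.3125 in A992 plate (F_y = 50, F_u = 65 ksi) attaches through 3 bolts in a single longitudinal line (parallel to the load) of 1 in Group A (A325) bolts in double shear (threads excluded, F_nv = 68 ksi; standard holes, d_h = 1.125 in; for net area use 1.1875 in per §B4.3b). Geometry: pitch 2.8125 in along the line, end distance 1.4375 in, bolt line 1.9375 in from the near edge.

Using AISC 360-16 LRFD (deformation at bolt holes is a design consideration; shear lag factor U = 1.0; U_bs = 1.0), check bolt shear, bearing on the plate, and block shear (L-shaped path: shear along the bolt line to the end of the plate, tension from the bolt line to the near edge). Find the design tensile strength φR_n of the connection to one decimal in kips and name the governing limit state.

57.9 kips (block shear governs)

Bolt shear: A_b = π(1)²/4 = 0.7854 in². φR_n = 0.75 × 68 × 0.7854 × 3 × 2 = 240.3 kips.
Bearing (0.3125 in plate, F_u = 65 ksi): end bolts L_c = 1.4375 − 1.125/2 = 0.875, R_n = min(1.2×0.875×0.3125×65, 2.4×1×0.3125×65) = 21.328 kips/bolt; interior L_c = 2.8125 − 1.125 = 1.6875, R_n = 41.133 kips/bolt. φR_n = 0.75 × (1×21.328 + 2×41.133) = 77.7 kips.
Block shear: shear path 1×[1.4375+2×2.8125] = 1×7.0625 in, A_gv = 2.207, A_nv = 1×(7.0625 − 2.5×1.1875)×0.3125 = 1.2793 in²; tension to near edge: (1.9375 − 0.5×1.1875)×0.3125 = 0.41992 in². R_n = min(0.6×65×1.2793, 0.6×50×2.207) + 1.0×65×0.41992 = min(49.893, 66.21) + 27.295 = 77.188 kips. φR_n = 0.75 × 77.188 = 57.9 kips.
Governing: min(240.3, 77.7, 57.9) = 57.9 kips → block shear.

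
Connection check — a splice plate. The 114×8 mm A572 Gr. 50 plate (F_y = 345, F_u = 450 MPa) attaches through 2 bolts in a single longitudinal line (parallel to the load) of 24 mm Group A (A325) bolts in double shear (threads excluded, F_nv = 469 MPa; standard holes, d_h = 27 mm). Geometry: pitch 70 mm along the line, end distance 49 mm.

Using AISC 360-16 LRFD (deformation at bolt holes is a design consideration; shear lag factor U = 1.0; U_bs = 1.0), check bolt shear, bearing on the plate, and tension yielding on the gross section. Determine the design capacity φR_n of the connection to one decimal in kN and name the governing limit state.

Bolt shear: A_b = π(24)²/4 = 452.39 mm². φR_n = 0.75 × 469 × 452.39 × 2 × 2 = 636.5 kN.
Bearing (8 mm plate, F_u = 450 MPa): end bolts L_c = 49 − 27/2 = 35.5, R_n = min(1.2×35.5×8×450, 2.4×24×8×450) = 153.36 kN/bolt; interior L_c = 70 − 27 = 43, R_n = 185.76 kN/bolt. φR_n = 0.75 × (1×153.36 + 1×185.76) = 254.3 kN.
Tension yield (gross): A_g = 114×8 = 912 mm². φR_n = 0.90 × 345 × 912 = 283.2 kN.
Governing: min(636.5, 254.3, 283.2) = 254.3 kN → bearing.

254.3 kN (bearing governs)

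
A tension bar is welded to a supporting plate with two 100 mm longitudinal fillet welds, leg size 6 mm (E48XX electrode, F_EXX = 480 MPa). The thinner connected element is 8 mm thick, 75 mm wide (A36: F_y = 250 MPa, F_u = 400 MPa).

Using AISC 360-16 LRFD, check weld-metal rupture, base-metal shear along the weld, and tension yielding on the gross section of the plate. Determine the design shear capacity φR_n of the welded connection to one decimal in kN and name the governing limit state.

Weld metal: throat = 0.707×6 = 4.242 mm, L = 2×100 = 200 mm. φR_n = 0.75 × 0.6 × 480 × 4.242 × 200 = 183.3 kN.
Base metal shear (8 mm plate): yield φR_n = 1.0×0.6×250×8×200 = 240.0 kN; rupture φR_n = 0.75×0.6×400×8×200 = 288.0 kN; take 240.0 kN (yield).
Tension yield (gross): A_g = 75×8 = 600 mm². φR_n = 0.90 × 250 × 600 = 135.0 kN.
Governing: min(183.3, 240.0, 135.0) = 135.0 kN → gross-section yield.

135.0 kN (gross-section yield governs)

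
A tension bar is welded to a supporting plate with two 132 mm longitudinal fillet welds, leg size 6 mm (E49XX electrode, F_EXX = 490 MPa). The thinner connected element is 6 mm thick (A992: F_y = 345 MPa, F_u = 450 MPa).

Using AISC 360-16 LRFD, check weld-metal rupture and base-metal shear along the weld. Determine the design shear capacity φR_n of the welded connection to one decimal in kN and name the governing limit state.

246.9 kN (weld metal governs)

Weld metal: throat = 0.707×6 = 4.242 mm, L = 2×132 = 264 mm. φR_n = 0.75 × 0.6 × 490 × 4.242 × 264 = 246.9 kN.
Base metal shear (6 mm plate): yield φR_n = 1.0×0.6×345×6×264 = 327.9 kN; rupture φR_n = 0.75×0.6×450×6×264 = 320.8 kN; take 320.8 kN (rupture).
Governing: min(246.9, 320.8) = 246.9 kN → weld metal.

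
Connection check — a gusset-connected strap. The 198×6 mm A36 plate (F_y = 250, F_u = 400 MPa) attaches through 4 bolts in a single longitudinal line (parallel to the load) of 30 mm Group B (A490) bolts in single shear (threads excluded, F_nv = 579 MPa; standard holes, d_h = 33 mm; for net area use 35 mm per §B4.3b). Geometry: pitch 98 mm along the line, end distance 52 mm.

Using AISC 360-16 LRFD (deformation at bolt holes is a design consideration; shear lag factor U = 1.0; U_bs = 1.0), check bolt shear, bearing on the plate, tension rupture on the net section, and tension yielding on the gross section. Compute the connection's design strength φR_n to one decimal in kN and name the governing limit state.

Bolt shear: A_b = π(30)²/4 = 706.86 mm². φR_n = 0.75 × 579 × 706.86 × 4 × 1 = 1227.8 kN.
Bearing (6 mm plate, F_u = 400 MPa): end bolts L_c = 52 − 33/2 = 35.5, R_n = min(1.2×35.5×6×400, 2.4×30×6×400) = 102.24 kN/bolt; interior L_c = 98 − 33 = 65, R_n = 172.8 kN/bolt. φR_n = 0.75 × (1×102.24 + 3×172.8) = 465.5 kN.
Tension rupture (net): A_n = (198 − 1×35)×6 = 978 mm² (U = 1.0, A_e = A_n). φR_n = 0.75 × 400 × 978 = 293.4 kN.
Tension yield (gross): A_g = 198×6 = 1188 mm². φR_n = 0.90 × 250 × 1188 = 267.3 kN.
Governing: min(1227.8, 465.5, 293.4, 267.3) = 267.3 kN → gross-section yield.

267.3 kN (gross-section yield governs)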